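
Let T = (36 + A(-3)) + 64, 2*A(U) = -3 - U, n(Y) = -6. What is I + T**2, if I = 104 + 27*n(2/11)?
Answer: 9942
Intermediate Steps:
A(U) = -3/2 - U/2 (A(U) = (-3 - U)/2 = -3/2 - U/2)
I = -58 (I = 104 + 27*(-6) = 104 - 162 = -58)
T = 100 (T = (36 + (-3/2 - 1/2*(-3))) + 64 = (36 + (-3/2 + 3/2)) + 64 = (36 + 0) + 64 = 36 + 64 = 100)
I + T**2 = -58 + 100**2 = -58 + 10000 = 9942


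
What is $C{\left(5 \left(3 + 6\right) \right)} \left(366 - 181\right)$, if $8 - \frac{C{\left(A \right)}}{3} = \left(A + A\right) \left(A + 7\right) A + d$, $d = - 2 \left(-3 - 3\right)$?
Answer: $-116885220$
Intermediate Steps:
$d = 12$ ($d = \left(-2\right) \left(-6\right) = 12$)
$C{\left(A \right)} = -12 - 6 A^{2} \left(7 + A\right)$ ($C{\left(A \right)} = 24 - 3 \left(\left(A + A\right) \left(A + 7\right) A + 12\right) = 24 - 3 \left(2 A \left(7 + A\right) A + 12\right) = 24 - 3 \left(2 A^{2} \left(7 + A\right) + 12\right) = 24 - 3 \left(12 + 2 A^{2} \left(7 + A\right)\right) = 24 - \left(36 + 6 A^{2} \left(7 + A\right)\right) = -12 - 6 A^{2} \left(7 + A\right)$)
$C{\left(5 \left(3 + 6\right) \right)} \left(366 - 181\right) = \left(-12 - 42 \left(5 \left(3 + 6\right)\right)^{2} - 6 \left(5 \left(3 + 6\right)\right)^{3}\right) \left(366 - 181\right) = \left(-12 - 42 \left(5 \cdot 9\right)^{2} - 6 \left(5 \cdot 9\right)^{3}\right) 185 = \left(-12 - 42 \cdot 45^{2} - 6 \cdot 45^{3}\right) 185 = \left(-12 - 85050 - 546750\right) 185 = \left(-631812\right) 185 = -116885220$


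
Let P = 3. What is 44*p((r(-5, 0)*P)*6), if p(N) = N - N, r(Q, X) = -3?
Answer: 0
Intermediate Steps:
p(N) = 0
44*p((r(-5, 0)*P)*6) = 44*0 = 0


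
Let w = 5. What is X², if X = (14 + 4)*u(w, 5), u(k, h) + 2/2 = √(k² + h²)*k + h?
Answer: 410184 + 64800*√2 ≈ 5.0183e+5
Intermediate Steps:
u(k, h) = -1 + h + k*√(h² + k²) (u(k, h) = -1 + (√(k² + h²)*k + h) = -1 + (√(h² + k²)*k + h) = -1 + (k*√(h² + k²) + h) = -1 + (h + k*√(h² + k²)) = -1 + h + k*√(h² + k²))
X = 72 + 450*√2 (X = (14 + 4)*(-1 + 5 + 5*√(5² + 5²)) = 18*(-1 + 5 + 5*√(25 + 25)) = 18*(-1 + 5 + 5*√50) = 18*(-1 + 5 + 5*(5*√2)) = 18*(-1 + 5 + 25*√2) = 18*(4 + 25*√2) = 72 + 450*√2 ≈ 708.40)
X² = (72 + 450*√2)²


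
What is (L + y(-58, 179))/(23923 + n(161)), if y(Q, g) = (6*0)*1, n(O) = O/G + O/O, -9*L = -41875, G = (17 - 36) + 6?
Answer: 544375/2797659 ≈ 0.19458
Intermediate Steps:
G = -13 (G = -19 + 6 = -13)
L = 41875/9 (L = -⅑*(-41875) = 41875/9 ≈ 4652.8)
n(O) = 1 - O/13 (n(O) = O/(-13) + O/O = O*(-1/13) + 1 = -O/13 + 1 = 1 - O/13)
y(Q, g) = 0 (y(Q, g) = 0*1 = 0)
(L + y(-58, 179))/(23923 + n(161)) = (41875/9 + 0)/(23923 + (1 - 1/13*161)) = 41875/(9*(23923 + (1 - 161/13))) = 41875/(9*(23923 - 148/13)) = 41875/(9*(310851/13)) = (41875/9)*(13/310851) = 544375/2797659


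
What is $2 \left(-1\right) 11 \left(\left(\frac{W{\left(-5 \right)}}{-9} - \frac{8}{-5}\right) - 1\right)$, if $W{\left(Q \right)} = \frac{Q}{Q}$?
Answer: $- \frac{484}{45} \approx -10.756$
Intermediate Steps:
$W{\left(Q \right)} = 1$
$2 \left(-1\right) 11 \left(\left(\frac{W{\left(-5 \right)}}{-9} - \frac{8}{-5}\right) - 1\right) = 2 \left(-1\right) 11 \left(\left(1 \frac{1}{-9} - \frac{8}{-5}\right) - 1\right) = \left(-2\right) 11 \left(\left(1 \left(- \frac{1}{9}\right) - - \frac{8}{5}\right) - 1\right) = - 22 \left(\left(- \frac{1}{9} + \frac{8}{5}\right) - 1\right) = - 22 \left(\frac{67}{45} - 1\right) = \left(-22\right) \frac{22}{45} = - \frac{484}{45}$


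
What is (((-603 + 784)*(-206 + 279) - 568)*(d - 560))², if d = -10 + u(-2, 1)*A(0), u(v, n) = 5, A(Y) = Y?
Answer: 51950218522500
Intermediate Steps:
d = -10 (d = -10 + 5*0 = -10 + 0 = -10)
(((-603 + 784)*(-206 + 279) - 568)*(d - 560))² = (((-603 + 784)*(-206 + 279) - 568)*(-10 - 560))² = ((181*73 - 568)*(-570))² = ((13213 - 568)*(-570))² = (12645*(-570))² = (-7207650)² = 51950218522500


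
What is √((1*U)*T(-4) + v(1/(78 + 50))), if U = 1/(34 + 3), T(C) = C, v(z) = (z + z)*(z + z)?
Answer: I*√604839/2368 ≈ 0.32843*I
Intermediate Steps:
v(z) = 4*z² (v(z) = (2*z)*(2*z) = 4*z²)
U = 1/37 ≈ 0.027027
√((1*U)*T(-4) + v(1/(78 + 50))) = √((1*(1/37))*(-4) + 4*(1/(78 + 50))²) = √((1/37)*(-4) + 4*(1/128)²) = √(-4/37 + 4*(1/128)²) = √(-4/37 + 4*(1/16384)) = √(-4/37 + 1/4096) = √(-16347/151552) = I*√604839/2368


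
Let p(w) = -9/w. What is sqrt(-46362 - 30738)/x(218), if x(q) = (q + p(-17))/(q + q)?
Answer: 14824*I*sqrt(771)/743 ≈ 553.99*I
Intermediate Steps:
x(q) = (9/17 + q)/(2*q) (x(q) = (q - 9/(-17))/(q + q) = (q - 9*(-1/17))/((2*q)) = (q + 9/17)*(1/(2*q)) = (9/17 + q)*(1/(2*q)) = (9/17 + q)/(2*q))
sqrt(-46362 - 30738)/x(218) = sqrt(-46362 - 30738)/(((1/34)*(9 + 17*218)/218)) = sqrt(-77100)/(((1/34)*(1/218)*(9 + 3706))) = (10*I*sqrt(771))/(((1/34)*(1/218)*3715)) = (10*I*sqrt(771))/(3715/7412) = (10*I*sqrt(771))*(7412/3715) = 14824*I*sqrt(771)/743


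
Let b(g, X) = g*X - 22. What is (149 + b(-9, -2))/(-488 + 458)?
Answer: -29/6 ≈ -4.8333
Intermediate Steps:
b(g, X) = -22 + X*g (b(g, X) = X*g - 22 = -22 + X*g)
(149 + b(-9, -2))/(-488 + 458) = (149 + (-22 - 2*(-9)))/(-488 + 458) = (149 + (-22 + 18))/(-30) = (149 - 4)*(-1/30) = 145*(-1/30) = -29/6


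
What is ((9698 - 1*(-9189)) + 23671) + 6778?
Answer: 49336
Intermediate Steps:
((9698 - 1*(-9189)) + 23671) + 6778 = ((9698 + 9189) + 23671) + 6778 = (18887 + 23671) + 6778 = 42558 + 6778 = 49336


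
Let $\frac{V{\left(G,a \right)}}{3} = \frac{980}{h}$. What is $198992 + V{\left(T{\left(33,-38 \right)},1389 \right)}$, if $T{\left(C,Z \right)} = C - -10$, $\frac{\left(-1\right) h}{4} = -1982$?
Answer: $\frac{394402879}{1982} \approx 1.9899 \cdot 10^{5}$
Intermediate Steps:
$h = 7928$ ($h = \left(-4\right) \left(-1982\right) = 7928$)
$T{\left(C,Z \right)} = 10 + C$ ($T{\left(C,Z \right)} = C + 10 = 10 + C$)
$V{\left(G,a \right)} = \frac{735}{1982}$ ($V{\left(G,a \right)} = 3 \cdot \frac{980}{7928} = 3 \cdot 980 \cdot \frac{1}{7928} = 3 \cdot \frac{245}{1982} = \frac{735}{1982}$)
$198992 + V{\left(T{\left(33,-38 \right)},1389 \right)} = 198992 + \frac{735}{1982} = \frac{394402879}{1982}$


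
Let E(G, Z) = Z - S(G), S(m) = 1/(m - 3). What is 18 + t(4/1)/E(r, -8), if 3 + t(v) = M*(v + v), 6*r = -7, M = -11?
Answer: 5767/194 ≈ 29.727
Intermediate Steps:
r = -7/6 (r = (⅙)*(-7) = -7/6 ≈ -1.1667)
S(m) = 1/(-3 + m)
E(G, Z) = Z - 1/(-3 + G)
t(v) = -3 - 22*v (t(v) = -3 - 11*(v + v) = -3 - 22*v)
18 + t(4/1)/E(r, -8) = 18 + (-3 - 88/1)/(((-1 - 8*(-3 - 7/6))/(-3 - 7/6))) = 18 + (-3 - 88)/(((-1 - 8*(-25/6))/(-25/6))) = 18 + (-3 - 22*4)/((-6*(-1 + 100/3)/25)) = 18 + (-3 - 88)/((-6/25*97/3)) = 18 - 91/(-194/25) = 18 - 91*(-25/194) = 18 + 2275/194 = 5767/194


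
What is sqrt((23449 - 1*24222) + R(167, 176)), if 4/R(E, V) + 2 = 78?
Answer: I*sqrt(279034)/19 ≈ 27.802*I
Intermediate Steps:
R(E, V) = 1/19 (R(E, V) = 4/(-2 + 78) = 4/76 = 4*(1/76) = 1/19)
sqrt((23449 - 1*24222) + R(167, 176)) = sqrt((23449 - 1*24222) + 1/19) = sqrt((23449 - 24222) + 1/19) = sqrt(-773 + 1/19) = sqrt(-14686/19) = I*sqrt(279034)/19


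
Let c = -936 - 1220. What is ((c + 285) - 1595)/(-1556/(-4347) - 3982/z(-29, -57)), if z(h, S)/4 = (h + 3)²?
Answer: 20370181104/6551165 ≈ 3109.4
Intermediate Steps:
z(h, S) = 4*(3 + h)² (z(h, S) = 4*(h + 3)² = 4*(3 + h)²)
c = -2156
((c + 285) - 1595)/(-1556/(-4347) - 3982/z(-29, -57)) = ((-2156 + 285) - 1595)/(-1556/(-4347) - 3982*1/(4*(3 - 29)²)) = (-1871 - 1595)/(-1556*(-1/4347) - 3982/(4*(-26)²)) = -3466/(1556/4347 - 3982/(4*676)) = -3466/(1556/4347 - 3982/2704) = -3466/(1556/4347 - 3982*1/2704) = -3466/(1556/4347 - 1991/1352) = -3466/(-6551165/5877144) = -3466*(-5877144/6551165) = 20370181104/6551165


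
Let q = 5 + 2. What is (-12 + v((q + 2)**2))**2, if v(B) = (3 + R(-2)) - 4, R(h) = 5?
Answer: 64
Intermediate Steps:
q = 7
v(B) = 4 (v(B) = (3 + 5) - 4 = 8 - 4 = 4)
(-12 + v((q + 2)**2))**2 = (-12 + 4)**2 = (-8)**2 = 64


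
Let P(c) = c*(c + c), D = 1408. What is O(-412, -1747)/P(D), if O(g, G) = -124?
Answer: -31/991232 ≈ -3.1274e-5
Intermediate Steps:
P(c) = 2*c**2 (P(c) = c*(2*c) = 2*c**2)
O(-412, -1747)/P(D) = -124/(2*1408**2) = -124/(2*1982464) = -124/3964928 = -124*1/3964928 = -31/991232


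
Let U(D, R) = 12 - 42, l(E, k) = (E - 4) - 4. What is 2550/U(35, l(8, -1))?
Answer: -85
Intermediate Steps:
l(E, k) = -8 + E (l(E, k) = (-4 + E) - 4 = -8 + E)
U(D, R) = -30
2550/U(35, l(8, -1)) = 2550/(-30) = 2550*(-1/30) = -85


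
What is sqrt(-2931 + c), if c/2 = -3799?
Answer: I*sqrt(10529) ≈ 102.61*I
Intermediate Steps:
c = -7598 (c = 2*(-3799) = -7598)
sqrt(-2931 + c) = sqrt(-2931 - 7598) = sqrt(-10529) = I*sqrt(10529)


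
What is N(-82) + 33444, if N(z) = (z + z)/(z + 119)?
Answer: 1237264/37 ≈ 33440.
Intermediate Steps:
N(z) = 2*z/(119 + z) (N(z) = (2*z)/(119 + z) = 2*z/(119 + z))
N(-82) + 33444 = 2*(-82)/(119 - 82) + 33444 = 2*(-82)/37 + 33444 = 2*(-82)*(1/37) + 33444 = -164/37 + 33444 = 1237264/37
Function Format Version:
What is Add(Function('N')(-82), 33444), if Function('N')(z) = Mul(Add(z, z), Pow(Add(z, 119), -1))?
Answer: Rational(1237264, 37) ≈ 33440.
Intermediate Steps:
Function('N')(z) = Mul(2, z, Pow(Add(119, z), -1)) (Function('N')(z) = Mul(Mul(2, z), Pow(Add(119, z), -1)) = Mul(2, z, Pow(Add(119, z), -1)))
Add(Function('N')(-82), 33444) = Add(Mul(2, -82, Pow(Add(119, -82), -1)), 33444) = Add(Mul(2, -82, Pow(37, -1)), 33444) = Add(Mul(2, -82, Rational(1, 37)), 33444) = Add(Rational(-164, 37), 33444) = Rational(1237264, 37)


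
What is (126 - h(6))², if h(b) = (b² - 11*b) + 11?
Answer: 21025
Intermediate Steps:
h(b) = 11 + b² - 11*b
(126 - h(6))² = (126 - (11 + 6² - 11*6))² = (126 - (11 + 36 - 66))² = (126 - 1*(-19))² = (126 + 19)² = 145² = 21025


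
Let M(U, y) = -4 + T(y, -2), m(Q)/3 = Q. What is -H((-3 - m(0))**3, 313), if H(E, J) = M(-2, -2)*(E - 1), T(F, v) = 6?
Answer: 56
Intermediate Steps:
m(Q) = 3*Q
M(U, y) = 2 (M(U, y) = -4 + 6 = 2)
H(E, J) = -2 + 2*E (H(E, J) = 2*(E - 1) = 2*(-1 + E) = -2 + 2*E)
-H((-3 - m(0))**3, 313) = -(-2 + 2*(-3 - 3*0)**3) = -(-2 + 2*(-3 - 1*0)**3) = -(-2 + 2*(-3 + 0)**3) = -(-2 + 2*(-3)**3) = -(-2 + 2*(-27)) = -(-2 - 54) = -1*(-56) = 56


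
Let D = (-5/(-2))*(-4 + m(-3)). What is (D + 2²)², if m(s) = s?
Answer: 729/4 ≈ 182.25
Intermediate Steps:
D = -35/2 (D = (-5/(-2))*(-4 - 3) = -5*(-½)*(-7) = (5/2)*(-7) = -35/2 ≈ -17.500)
(D + 2²)² = (-35/2 + 2²)² = (-35/2 + 4)² = (-27/2)² = 729/4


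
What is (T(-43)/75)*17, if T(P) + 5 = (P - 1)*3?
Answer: -2329/75 ≈ -31.053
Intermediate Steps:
T(P) = -8 + 3*P (T(P) = -5 + (P - 1)*3 = -5 + (-1 + P)*3 = -5 + (-3 + 3*P) = -8 + 3*P)
(T(-43)/75)*17 = ((-8 + 3*(-43))/75)*17 = ((-8 - 129)*(1/75))*17 = -137*1/75*17 = -137/75*17 = -2329/75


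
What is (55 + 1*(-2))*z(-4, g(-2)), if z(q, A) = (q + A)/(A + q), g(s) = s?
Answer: 53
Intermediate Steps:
z(q, A) = 1 (z(q, A) = (A + q)/(A + q) = 1)
(55 + 1*(-2))*z(-4, g(-2)) = (55 + 1*(-2))*1 = (55 - 2)*1 = 53*1 = 53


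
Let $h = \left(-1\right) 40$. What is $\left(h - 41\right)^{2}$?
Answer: $6561$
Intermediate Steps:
$h = -40$
$\left(h - 41\right)^{2} = \left(-40 - 41\right)^{2} = \left(-81\right)^{2} = 6561$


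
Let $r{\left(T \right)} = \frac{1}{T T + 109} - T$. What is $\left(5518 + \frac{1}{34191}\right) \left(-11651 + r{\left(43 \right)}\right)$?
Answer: $- \frac{392714172187099}{6085998} \approx -6.4527 \cdot 10^{7}$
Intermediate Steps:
$r{\left(T \right)} = \frac{1}{109 + T^{2}} - T$ ($r{\left(T \right)} = \frac{1}{T^{2} + 109} - T = \frac{1}{109 + T^{2}} - T$)
$\left(5518 + \frac{1}{34191}\right) \left(-11651 + r{\left(43 \right)}\right) = \left(5518 + \frac{1}{34191}\right) \left(-11651 + \frac{1 - 43^{3} - 4687}{109 + 43^{2}}\right) = \left(5518 + \frac{1}{34191}\right) \left(-11651 + \frac{1 - 79507 - 4687}{109 + 1849}\right) = \frac{188665939 \left(-11651 + \frac{1 - 79507 - 4687}{1958}\right)}{34191} = \frac{188665939 \left(-11651 + \frac{1}{1958} \left(-84193\right)\right)}{34191} = \frac{188665939 \left(-11651 - \frac{84193}{1958}\right)}{34191} = \frac{188665939}{34191} \left(- \frac{22896851}{1958}\right) = - \frac{392714172187099}{6085998}$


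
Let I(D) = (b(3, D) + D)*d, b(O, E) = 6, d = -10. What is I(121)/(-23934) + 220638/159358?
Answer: 1370783638/953518593 ≈ 1.4376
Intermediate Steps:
I(D) = -60 - 10*D (I(D) = (6 + D)*(-10) = -60 - 10*D)
I(121)/(-23934) + 220638/159358 = (-60 - 10*121)/(-23934) + 220638/159358 = (-60 - 1210)*(-1/23934) + 220638*(1/159358) = -1270*(-1/23934) + 110319/79679 = 635/11967 + 110319/79679 = 1370783638/953518593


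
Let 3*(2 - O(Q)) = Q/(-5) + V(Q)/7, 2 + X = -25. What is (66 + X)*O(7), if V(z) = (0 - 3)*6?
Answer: 4537/35 ≈ 129.63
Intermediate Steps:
X = -27 (X = -2 - 25 = -27)
V(z) = -18 (V(z) = -3*6 = -18)
O(Q) = 20/7 + Q/15 (O(Q) = 2 - (Q/(-5) - 18/7)/3 = 2 - (Q*(-⅕) - 18*⅐)/3 = 2 - (-Q/5 - 18/7)/3 = 2 - (-18/7 - Q/5)/3 = 2 + (6/7 + Q/15) = 20/7 + Q/15)
(66 + X)*O(7) = (66 - 27)*(20/7 + (1/15)*7) = 39*(20/7 + 7/15) = 39*(349/105) = 4537/35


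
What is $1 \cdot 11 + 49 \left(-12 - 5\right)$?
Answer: $-822$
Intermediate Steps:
$1 \cdot 11 + 49 \left(-12 - 5\right) = 11 + 49 \left(-12 - 5\right) = 11 + 49 \left(-17\right) = 11 - 833 = -822$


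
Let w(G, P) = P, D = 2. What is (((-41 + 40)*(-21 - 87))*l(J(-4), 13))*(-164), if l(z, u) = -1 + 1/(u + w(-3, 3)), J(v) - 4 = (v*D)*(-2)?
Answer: 16605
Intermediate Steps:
J(v) = 4 - 4*v (J(v) = 4 + (v*2)*(-2) = 4 + (2*v)*(-2) = 4 - 4*v)
l(z, u) = -1 + 1/(3 + u) (l(z, u) = -1 + 1/(u + 3) = -1 + 1/(3 + u))
(((-41 + 40)*(-21 - 87))*l(J(-4), 13))*(-164) = (((-41 + 40)*(-21 - 87))*((-2 - 1*13)/(3 + 13)))*(-164) = ((-1*(-108))*((-2 - 13)/16))*(-164) = (108*((1/16)*(-15)))*(-164) = (108*(-15/16))*(-164) = -405/4*(-164) = 16605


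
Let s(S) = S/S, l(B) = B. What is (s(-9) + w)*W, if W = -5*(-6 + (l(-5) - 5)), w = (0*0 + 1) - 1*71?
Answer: -5520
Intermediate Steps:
w = -70 (w = (0 + 1) - 71 = 1 - 71 = -70)
W = 80 (W = -5*(-6 + (-5 - 5)) = -5*(-6 - 10) = -5*(-16) = 80)
s(S) = 1
(s(-9) + w)*W = (1 - 70)*80 = -69*80 = -5520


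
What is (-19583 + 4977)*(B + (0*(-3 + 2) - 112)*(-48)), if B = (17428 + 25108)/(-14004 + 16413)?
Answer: -189780431920/2409 ≈ -7.8780e+7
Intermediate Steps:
B = 42536/2409 ≈ 17.657
(-19583 + 4977)*(B + (0*(-3 + 2) - 112)*(-48)) = (-19583 + 4977)*(42536/2409 + (0*(-3 + 2) - 112)*(-48)) = -14606*(42536/2409 + (0*(-1) - 112)*(-48)) = -14606*(42536/2409 + (0 - 112)*(-48)) = -14606*(42536/2409 - 112*(-48)) = -14606*(42536/2409 + 5376) = -14606*12993320/2409 = -189780431920/2409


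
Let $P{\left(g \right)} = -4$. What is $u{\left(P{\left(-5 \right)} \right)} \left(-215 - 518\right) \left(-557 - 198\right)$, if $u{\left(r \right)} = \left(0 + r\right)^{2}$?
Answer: $8854640$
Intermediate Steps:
$u{\left(r \right)} = r^{2}$
$u{\left(P{\left(-5 \right)} \right)} \left(-215 - 518\right) \left(-557 - 198\right) = \left(-4\right)^{2} \left(-215 - 518\right) \left(-557 - 198\right) = 16 \left(\left(-733\right) \left(-755\right)\right) = 16 \cdot 553415 = 8854640$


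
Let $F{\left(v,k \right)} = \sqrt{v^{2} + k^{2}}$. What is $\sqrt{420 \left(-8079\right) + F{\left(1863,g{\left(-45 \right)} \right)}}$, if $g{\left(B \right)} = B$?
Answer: $3 \sqrt{-377020 + \sqrt{42874}} \approx 1841.6 i$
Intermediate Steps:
$F{\left(v,k \right)} = \sqrt{k^{2} + v^{2}}$
$\sqrt{420 \left(-8079\right) + F{\left(1863,g{\left(-45 \right)} \right)}} = \sqrt{420 \left(-8079\right) + \sqrt{\left(-45\right)^{2} + 1863^{2}}} = \sqrt{-3393180 + \sqrt{2025 + 3470769}} = \sqrt{-3393180 + \sqrt{3472794}} = \sqrt{-3393180 + 9 \sqrt{42874}}$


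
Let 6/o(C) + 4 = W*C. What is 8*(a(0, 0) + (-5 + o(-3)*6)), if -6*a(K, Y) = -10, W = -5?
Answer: -16/33 ≈ -0.48485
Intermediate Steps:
o(C) = 6/(-4 - 5*C)
a(K, Y) = 5/3 (a(K, Y) = -⅙*(-10) = 5/3)
8*(a(0, 0) + (-5 + o(-3)*6)) = 8*(5/3 + (-5 + (6/(-4 - 5*(-3)))*6)) = 8*(5/3 + (-5 + (6/(-4 + 15))*6)) = 8*(5/3 + (-5 + (6/11)*6)) = 8*(5/3 + (-5 + 36/11)) = 8*(5/3 - 19/11) = 8*(-2/33) = -16/33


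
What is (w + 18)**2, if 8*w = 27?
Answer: 29241/64 ≈ 456.89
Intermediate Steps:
w = 27/8 (w = (1/8)*27 = 27/8 ≈ 3.3750)
(w + 18)**2 = (27/8 + 18)**2 = (171/8)**2 = 29241/64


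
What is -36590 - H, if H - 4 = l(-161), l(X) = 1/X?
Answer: -5891633/161 ≈ -36594.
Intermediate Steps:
H = 643/161 (H = 4 + 1/(-161) = 4 - 1/161 = 643/161 ≈ 3.9938)
-36590 - H = -36590 - 1*643/161 = -36590 - 643/161 = -5891633/161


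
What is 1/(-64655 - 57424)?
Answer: -1/122079 ≈ -8.1914e-6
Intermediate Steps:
1/(-64655 - 57424) = 1/(-122079) = -1/122079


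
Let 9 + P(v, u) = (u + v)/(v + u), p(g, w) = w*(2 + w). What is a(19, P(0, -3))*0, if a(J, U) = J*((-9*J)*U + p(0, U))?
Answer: 0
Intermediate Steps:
P(v, u) = -8 (P(v, u) = -9 + (u + v)/(v + u) = -9 + (u + v)/(u + v) = -9 + 1 = -8)
a(J, U) = J*(U*(2 + U) - 9*J*U) (a(J, U) = J*((-9*J)*U + U*(2 + U)) = J*(-9*J*U + U*(2 + U)) = J*(U*(2 + U) - 9*J*U))
a(19, P(0, -3))*0 = (19*(-8)*(2 - 8 - 9*19))*0 = (19*(-8)*(2 - 8 - 171))*0 = (19*(-8)*(-177))*0 = 26904*0 = 0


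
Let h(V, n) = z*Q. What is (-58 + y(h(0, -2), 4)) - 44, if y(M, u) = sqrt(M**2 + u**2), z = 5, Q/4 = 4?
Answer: -102 + 4*sqrt(401) ≈ -21.900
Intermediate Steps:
Q = 16 (Q = 4*4 = 16)
h(V, n) = 80 (h(V, n) = 5*16 = 80)
(-58 + y(h(0, -2), 4)) - 44 = (-58 + sqrt(80**2 + 4**2)) - 44 = (-58 + sqrt(6400 + 16)) - 44 = (-58 + sqrt(6416)) - 44 = (-58 + 4*sqrt(401)) - 44 = -102 + 4*sqrt(401)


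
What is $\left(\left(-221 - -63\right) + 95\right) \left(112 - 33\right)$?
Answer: $-4977$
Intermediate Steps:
$\left(\left(-221 - -63\right) + 95\right) \left(112 - 33\right) = \left(\left(-221 + 63\right) + 95\right) 79 = \left(-158 + 95\right) 79 = \left(-63\right) 79 = -4977$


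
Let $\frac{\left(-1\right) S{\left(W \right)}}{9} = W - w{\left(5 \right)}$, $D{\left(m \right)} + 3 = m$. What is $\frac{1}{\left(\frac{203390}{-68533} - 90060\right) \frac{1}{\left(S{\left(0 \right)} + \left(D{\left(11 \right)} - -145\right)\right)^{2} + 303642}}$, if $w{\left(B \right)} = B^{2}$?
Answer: $- \frac{15300883179}{3086142685} \approx -4.9579$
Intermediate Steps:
$D{\left(m \right)} = -3 + m$
$S{\left(W \right)} = 225 - 9 W$ ($S{\left(W \right)} = - 9 \left(W - 5^{2}\right) = - 9 \left(W - 25\right) = - 9 \left(-25 + W\right) = 225 - 9 W$)
$\frac{1}{\left(\frac{203390}{-68533} - 90060\right) \frac{1}{\left(S{\left(0 \right)} + \left(D{\left(11 \right)} - -145\right)\right)^{2} + 303642}} = \frac{1}{\left(\frac{203390}{-68533} - 90060\right) \frac{1}{\left(\left(225 - 0\right) + \left(\left(-3 + 11\right) - -145\right)\right)^{2} + 303642}} = \frac{1}{\left(203390 \left(- \frac{1}{68533}\right) + \left(-197565 + 107505\right)\right) \frac{1}{\left(\left(225 + 0\right) + \left(8 + 145\right)\right)^{2} + 303642}} = \frac{1}{\left(- \frac{203390}{68533} - 90060\right) \frac{1}{\left(225 + 153\right)^{2} + 303642}} = \frac{1}{\left(- \frac{6172285370}{68533}\right) \frac{1}{378^{2} + 303642}} = \frac{1}{\left(- \frac{6172285370}{68533}\right) \frac{1}{142884 + 303642}} = \frac{1}{\left(- \frac{6172285370}{68533}\right) \frac{1}{446526}} = \frac{1}{- \frac{3086142685}{15300883179}} = - \frac{15300883179}{3086142685}$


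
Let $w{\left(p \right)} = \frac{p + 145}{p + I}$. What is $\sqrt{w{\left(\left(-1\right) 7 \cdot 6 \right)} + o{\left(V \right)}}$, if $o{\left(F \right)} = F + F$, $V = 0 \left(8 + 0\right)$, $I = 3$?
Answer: $\frac{i \sqrt{4017}}{39} \approx 1.6251 i$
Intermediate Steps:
$V = 0$ ($V = 0 \cdot 8 = 0$)
$o{\left(F \right)} = 2 F$
$w{\left(p \right)} = \frac{145 + p}{3 + p}$ ($w{\left(p \right)} = \frac{p + 145}{p + 3} = \frac{145 + p}{3 + p}$)
$\sqrt{w{\left(\left(-1\right) 7 \cdot 6 \right)} + o{\left(V \right)}} = \sqrt{\frac{145 + \left(-1\right) 7 \cdot 6}{3 + \left(-1\right) 7 \cdot 6} + 2 \cdot 0} = \sqrt{\frac{145 - 42}{3 - 42} + 0} = \sqrt{\frac{1}{-39} \cdot 103 + 0} = \sqrt{\left(- \frac{1}{39}\right) 103 + 0} = \sqrt{- \frac{103}{39} + 0} = \sqrt{- \frac{103}{39}} = \frac{i \sqrt{4017}}{39}$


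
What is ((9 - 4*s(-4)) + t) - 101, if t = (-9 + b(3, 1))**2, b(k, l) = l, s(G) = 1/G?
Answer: -27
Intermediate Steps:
t = 64 (t = (-9 + 1)**2 = (-8)**2 = 64)
((9 - 4*s(-4)) + t) - 101 = ((9 - 4/(-4)) + 64) - 101 = ((9 - 4*(-1/4)) + 64) - 101 = ((9 + 1) + 64) - 101 = (10 + 64) - 101 = 74 - 101 = -27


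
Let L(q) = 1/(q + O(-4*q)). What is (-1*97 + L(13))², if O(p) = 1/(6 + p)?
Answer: 3348126769/356409 ≈ 9394.1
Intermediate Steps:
L(q) = 1/(q + 1/(6 - 4*q))
(-1*97 + L(13))² = (-1*97 + 2*(-3 + 2*13)/(-1 + 2*13*(-3 + 2*13)))² = (-97 + 2*(-3 + 26)/(-1 + 2*13*(-3 + 26)))² = (-97 + 2*23/(-1 + 2*13*23))² = (-97 + 2*23/(-1 + 598))² = (-97 + 2*23/597)² = (-97 + 2*(1/597)*23)² = (-97 + 46/597)² = (-57863/597)² = 3348126769/356409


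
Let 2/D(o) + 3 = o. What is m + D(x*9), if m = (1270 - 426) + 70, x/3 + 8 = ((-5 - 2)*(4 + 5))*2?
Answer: 3309592/3621 ≈ 914.00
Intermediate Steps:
x = -402 (x = -24 + 3*(((-5 - 2)*(4 + 5))*2) = -24 + 3*(-7*9*2) = -24 + 3*(-63*2) = -24 + 3*(-126) = -24 - 378 = -402)
D(o) = 2/(-3 + o)
m = 914 (m = 844 + 70 = 914)
m + D(x*9) = 914 + 2/(-3 - 402*9) = 914 + 2/(-3 - 3618) = 914 + 2/(-3621) = 914 + 2*(-1/3621) = 914 - 2/3621 = 3309592/3621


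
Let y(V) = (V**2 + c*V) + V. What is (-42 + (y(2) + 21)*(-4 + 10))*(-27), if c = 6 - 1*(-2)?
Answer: -5832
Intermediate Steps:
c = 8 (c = 6 + 2 = 8)
y(V) = V**2 + 9*V (y(V) = (V**2 + 8*V) + V = V**2 + 9*V)
(-42 + (y(2) + 21)*(-4 + 10))*(-27) = (-42 + (2*(9 + 2) + 21)*(-4 + 10))*(-27) = (-42 + (2*11 + 21)*6)*(-27) = (-42 + (22 + 21)*6)*(-27) = (-42 + 43*6)*(-27) = (-42 + 258)*(-27) = 216*(-27) = -5832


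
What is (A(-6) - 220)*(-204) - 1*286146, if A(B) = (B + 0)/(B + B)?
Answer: -241368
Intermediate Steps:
A(B) = 1/2 (A(B) = B/((2*B)) = B*(1/(2*B)) = 1/2)
(A(-6) - 220)*(-204) - 1*286146 = (1/2 - 220)*(-204) - 1*286146 = -439/2*(-204) - 286146 = 44778 - 286146 = -241368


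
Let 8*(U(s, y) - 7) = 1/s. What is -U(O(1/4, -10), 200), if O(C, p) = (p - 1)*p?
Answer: -6161/880 ≈ -7.0011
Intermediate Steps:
O(C, p) = p*(-1 + p) (O(C, p) = (-1 + p)*p = p*(-1 + p))
U(s, y) = 7 + 1/(8*s)
-U(O(1/4, -10), 200) = -(7 + 1/(8*((-10*(-1 - 10))))) = -(7 + 1/(8*((-10*(-11))))) = -(7 + (1/8)/110) = -(7 + (1/8)*(1/110)) = -(7 + 1/880) = -1*6161/880 = -6161/880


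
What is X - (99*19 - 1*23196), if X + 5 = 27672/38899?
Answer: 828965362/38899 ≈ 21311.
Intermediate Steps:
X = -166823/38899 (X = -5 + 27672/38899 = -166823/38899 ≈ -4.2886)
X - (99*19 - 1*23196) = -166823/38899 - (99*19 - 1*23196) = -166823/38899 - (1881 - 23196) = -166823/38899 - 1*(-21315) = -166823/38899 + 21315 = 828965362/38899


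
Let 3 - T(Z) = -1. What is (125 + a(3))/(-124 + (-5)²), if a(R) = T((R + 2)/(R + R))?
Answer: -43/33 ≈ -1.3030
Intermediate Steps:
T(Z) = 4 (T(Z) = 3 - 1*(-1) = 3 + 1 = 4)
a(R) = 4
(125 + a(3))/(-124 + (-5)²) = (125 + 4)/(-124 + (-5)²) = 129/(-124 + 25) = 129/(-99) = 129*(-1/99) = -43/33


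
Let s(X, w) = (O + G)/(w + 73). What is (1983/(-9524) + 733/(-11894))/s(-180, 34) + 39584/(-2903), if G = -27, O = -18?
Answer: -96142964461253/7399065549780 ≈ -12.994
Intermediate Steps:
s(X, w) = -45/(73 + w) (s(X, w) = (-18 - 27)/(w + 73) = -45/(73 + w))
(1983/(-9524) + 733/(-11894))/s(-180, 34) + 39584/(-2903) = (1983/(-9524) + 733/(-11894))/((-45/(73 + 34))) + 39584/(-2903) = (1983*(-1/9524) + 733*(-1/11894))/((-45/107)) + 39584*(-1/2903) = (-1983/9524 - 733/11894)/((-45*1/107)) - 39584/2903 = -15283447/(56639228*(-45/107)) - 39584/2903 = -15283447/56639228*(-107/45) - 39584/2903 = 1635328829/2548765260 - 39584/2903 = -96142964461253/7399065549780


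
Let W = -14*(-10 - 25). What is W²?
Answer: 240100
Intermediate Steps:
W = 490 (W = -14*(-35) = 490)
W² = 490² = 240100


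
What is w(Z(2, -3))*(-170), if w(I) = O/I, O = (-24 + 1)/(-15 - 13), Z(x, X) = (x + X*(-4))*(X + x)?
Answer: 1955/196 ≈ 9.9745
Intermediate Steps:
Z(x, X) = (X + x)*(x - 4*X) (Z(x, X) = (x - 4*X)*(X + x) = (X + x)*(x - 4*X))
O = 23/28 (O = -23/(-28) = -23*(-1/28) = 23/28 ≈ 0.82143)
w(I) = 23/(28*I)
w(Z(2, -3))*(-170) = (23/(28*(2**2 - 4*(-3)**2 - 3*(-3)*2)))*(-170) = (23/(28*(4 - 4*9 + 18)))*(-170) = (23/(28*(4 - 36 + 18)))*(-170) = ((23/28)/(-14))*(-170) = ((23/28)*(-1/14))*(-170) = -23/392*(-170) = 1955/196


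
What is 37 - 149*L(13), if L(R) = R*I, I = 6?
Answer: -11585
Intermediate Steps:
L(R) = 6*R (L(R) = R*6 = 6*R)
37 - 149*L(13) = 37 - 894*13 = 37 - 149*78 = 37 - 11622 = -11585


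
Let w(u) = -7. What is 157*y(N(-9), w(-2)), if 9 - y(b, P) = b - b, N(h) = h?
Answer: 1413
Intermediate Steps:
y(b, P) = 9 (y(b, P) = 9 - (b - b) = 9 - 1*0 = 9 + 0 = 9)
157*y(N(-9), w(-2)) = 157*9 = 1413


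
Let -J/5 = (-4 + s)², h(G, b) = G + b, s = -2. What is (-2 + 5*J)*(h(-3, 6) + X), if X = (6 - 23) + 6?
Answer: 7216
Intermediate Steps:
J = -180 (J = -5*(-4 - 2)² = -5*(-6)² = -5*36 = -180)
X = -11 (X = -17 + 6 = -11)
(-2 + 5*J)*(h(-3, 6) + X) = (-2 + 5*(-180))*((-3 + 6) - 11) = (-2 - 900)*(3 - 11) = -902*(-8) = 7216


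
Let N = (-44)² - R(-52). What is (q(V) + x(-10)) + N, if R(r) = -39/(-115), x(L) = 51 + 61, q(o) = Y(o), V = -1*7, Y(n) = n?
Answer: 234676/115 ≈ 2040.7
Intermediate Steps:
V = -7
q(o) = o
x(L) = 112
R(r) = 39/115 (R(r) = -39*(-1/115) = 39/115)
N = 222601/115 (N = (-44)² - 1*39/115 = 1936 - 39/115 = 222601/115 ≈ 1935.7)
(q(V) + x(-10)) + N = (-7 + 112) + 222601/115 = 105 + 222601/115 = 234676/115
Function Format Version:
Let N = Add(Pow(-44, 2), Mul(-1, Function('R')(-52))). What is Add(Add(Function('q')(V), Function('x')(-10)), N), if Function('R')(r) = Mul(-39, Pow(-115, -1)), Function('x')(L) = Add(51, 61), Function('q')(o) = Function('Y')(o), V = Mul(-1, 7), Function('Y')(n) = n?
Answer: Rational(234676, 115) ≈ 2040.7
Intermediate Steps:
V = -7
Function('q')(o) = o
Function('x')(L) = 112
Function('R')(r) = Rational(39, 115) (Function('R')(r) = Mul(-39, Rational(-1, 115)) = Rational(39, 115))
N = Rational(222601, 115) (N = Add(Pow(-44, 2), Mul(-1, Rational(39, 115))) = Add(1936, Rational(-39, 115)) = Rational(222601, 115) ≈ 1935.7)
Add(Add(Function('q')(V), Function('x')(-10)), N) = Add(Add(-7, 112), Rational(222601, 115)) = Add(105, Rational(222601, 115)) = Rational(234676, 115)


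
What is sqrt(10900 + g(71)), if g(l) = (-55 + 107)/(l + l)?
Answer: sqrt(54948746)/71 ≈ 104.40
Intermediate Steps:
g(l) = 26/l (g(l) = 52/((2*l)) = 52*(1/(2*l)) = 26/l)
sqrt(10900 + g(71)) = sqrt(10900 + 26/71) = sqrt(773926/71) = sqrt(54948746)/71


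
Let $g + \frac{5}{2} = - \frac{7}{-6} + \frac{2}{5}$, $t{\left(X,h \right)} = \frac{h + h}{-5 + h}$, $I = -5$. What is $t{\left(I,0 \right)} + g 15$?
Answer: $-14$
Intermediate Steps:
$t{\left(X,h \right)} = \frac{2 h}{-5 + h}$
$g = - \frac{14}{15}$ ($g = - \frac{5}{2} + \left(- \frac{7}{-6} + \frac{2}{5}\right) = - \frac{5}{2} + \left(\left(-7\right) \left(- \frac{1}{6}\right) + 2 \cdot \frac{1}{5}\right) = - \frac{5}{2} + \left(\frac{7}{6} + \frac{2}{5}\right) = - \frac{5}{2} + \frac{47}{30} = - \frac{14}{15} \approx -0.93333$)
$t{\left(I,0 \right)} + g 15 = 2 \cdot 0 \frac{1}{-5 + 0} - 14 = 2 \cdot 0 \frac{1}{-5} - 14 = 2 \cdot 0 \left(- \frac{1}{5}\right) - 14 = 0 - 14 = -14$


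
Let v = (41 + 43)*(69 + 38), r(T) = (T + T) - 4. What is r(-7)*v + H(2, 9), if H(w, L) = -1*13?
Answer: -161797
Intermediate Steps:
H(w, L) = -13
r(T) = -4 + 2*T (r(T) = 2*T - 4 = -4 + 2*T)
v = 8988 (v = 84*107 = 8988)
r(-7)*v + H(2, 9) = (-4 + 2*(-7))*8988 - 13 = (-4 - 14)*8988 - 13 = -18*8988 - 13 = -161784 - 13 = -161797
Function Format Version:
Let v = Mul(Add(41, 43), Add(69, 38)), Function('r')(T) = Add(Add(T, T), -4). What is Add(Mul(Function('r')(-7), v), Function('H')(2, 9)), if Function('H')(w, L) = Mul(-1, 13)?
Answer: -161797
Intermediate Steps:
Function('H')(w, L) = -13
Function('r')(T) = Add(-4, Mul(2, T)) (Function('r')(T) = Add(Mul(2, T), -4) = Add(-4, Mul(2, T)))
v = 8988 (v = Mul(84, 107) = 8988)
Add(Mul(Function('r')(-7), v), Function('H')(2, 9)) = Add(Mul(Add(-4, Mul(2, -7)), 8988), -13) = Add(Mul(Add(-4, -14), 8988), -13) = Add(Mul(-18, 8988), -13) = Add(-161784, -13) = -161797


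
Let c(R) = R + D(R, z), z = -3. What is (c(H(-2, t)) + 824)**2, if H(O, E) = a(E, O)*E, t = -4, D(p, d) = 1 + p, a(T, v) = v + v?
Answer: 734449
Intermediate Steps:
a(T, v) = 2*v
H(O, E) = 2*E*O (H(O, E) = (2*O)*E = 2*E*O)
c(R) = 1 + 2*R (c(R) = R + (1 + R) = 1 + 2*R)
(c(H(-2, t)) + 824)**2 = ((1 + 2*(2*(-4)*(-2))) + 824)**2 = ((1 + 2*16) + 824)**2 = ((1 + 32) + 824)**2 = (33 + 824)**2 = 857**2 = 734449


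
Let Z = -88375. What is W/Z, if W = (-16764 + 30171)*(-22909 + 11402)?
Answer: 154274349/88375 ≈ 1745.7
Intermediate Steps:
W = -154274349 (W = 13407*(-11507) = -154274349)
W/Z = -154274349/(-88375) = -154274349*(-1/88375) = 154274349/88375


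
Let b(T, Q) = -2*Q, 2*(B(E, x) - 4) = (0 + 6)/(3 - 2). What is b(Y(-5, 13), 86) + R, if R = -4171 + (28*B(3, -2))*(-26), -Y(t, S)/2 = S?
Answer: -9439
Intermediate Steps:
B(E, x) = 7 (B(E, x) = 4 + ((0 + 6)/(3 - 2))/2 = 4 + (6/1)/2 = 4 + (6*1)/2 = 4 + (½)*6 = 4 + 3 = 7)
Y(t, S) = -2*S
R = -9267 (R = -4171 + (28*7)*(-26) = -4171 + 196*(-26) = -4171 - 5096 = -9267)
b(Y(-5, 13), 86) + R = -2*86 - 9267 = -172 - 9267 = -9439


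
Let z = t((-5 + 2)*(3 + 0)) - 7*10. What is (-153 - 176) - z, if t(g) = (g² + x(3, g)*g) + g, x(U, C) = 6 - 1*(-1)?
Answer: -268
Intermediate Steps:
x(U, C) = 7 (x(U, C) = 6 + 1 = 7)
t(g) = g² + 8*g (t(g) = (g² + 7*g) + g = g² + 8*g)
z = -61 (z = ((-5 + 2)*(3 + 0))*(8 + (-5 + 2)*(3 + 0)) - 7*10 = (-3*3)*(8 - 3*3) - 70 = -9*(8 - 9) - 70 = -9*(-1) - 70 = 9 - 70 = -61)
(-153 - 176) - z = (-153 - 176) - 1*(-61) = -329 + 61 = -268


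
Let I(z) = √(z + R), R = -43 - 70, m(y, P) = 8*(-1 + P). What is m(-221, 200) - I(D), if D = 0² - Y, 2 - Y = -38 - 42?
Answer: 1592 - I*√195 ≈ 1592.0 - 13.964*I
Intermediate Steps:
Y = 82 (Y = 2 - (-38 - 42) = 2 - 1*(-80) = 2 + 80 = 82)
m(y, P) = -8 + 8*P
D = -82 (D = 0² - 1*82 = 0 - 82 = -82)
R = -113
I(z) = √(-113 + z) (I(z) = √(z - 113) = √(-113 + z))
m(-221, 200) - I(D) = (-8 + 8*200) - √(-113 - 82) = (-8 + 1600) - √(-195) = 1592 - I*√195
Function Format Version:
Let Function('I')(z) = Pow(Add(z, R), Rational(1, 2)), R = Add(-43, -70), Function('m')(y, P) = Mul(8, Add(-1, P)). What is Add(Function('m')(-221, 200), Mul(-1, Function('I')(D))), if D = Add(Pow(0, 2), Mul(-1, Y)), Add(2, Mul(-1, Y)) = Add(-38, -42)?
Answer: Add(1592, Mul(-1, I, Pow(195, Rational(1, 2)))) ≈ Add(1592.0, Mul(-13.964, I))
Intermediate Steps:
Y = 82 (Y = Add(2, Mul(-1, Add(-38, -42))) = Add(2, Mul(-1, -80)) = Add(2, 80) = 82)
Function('m')(y, P) = Add(-8, Mul(8, P))
D = -82 (D = Add(Pow(0, 2), Mul(-1, 82)) = Add(0, -82) = -82)
R = -113
Function('I')(z) = Pow(Add(-113, z), Rational(1, 2)) (Function('I')(z) = Pow(Add(z, -113), Rational(1, 2)) = Pow(Add(-113, z), Rational(1, 2)))
Add(Function('m')(-221, 200), Mul(-1, Function('I')(D))) = Add(Add(-8, Mul(8, 200)), Mul(-1, Pow(Add(-113, -82), Rational(1, 2)))) = Add(Add(-8, 1600), Mul(-1, Pow(-195, Rational(1, 2)))) = Add(1592, Mul(-1, Mul(I, Pow(195, Rational(1, 2))))) = Add(1592, Mul(-1, I, Pow(195, Rational(1, 2))))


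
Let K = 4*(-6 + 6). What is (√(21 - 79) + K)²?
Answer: -58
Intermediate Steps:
K = 0 (K = 4*0 = 0)
(√(21 - 79) + K)² = (√(21 - 79) + 0)² = (√(-58) + 0)² = (I*√58 + 0)² = (I*√58)² = -58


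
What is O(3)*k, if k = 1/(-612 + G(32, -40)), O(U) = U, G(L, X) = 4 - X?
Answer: -3/568 ≈ -0.0052817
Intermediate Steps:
k = -1/568 (k = 1/(-612 + (4 - 1*(-40))) = 1/(-612 + (4 + 40)) = 1/(-612 + 44) = 1/(-568) = -1/568 ≈ -0.0017606)
O(3)*k = 3*(-1/568) = -3/568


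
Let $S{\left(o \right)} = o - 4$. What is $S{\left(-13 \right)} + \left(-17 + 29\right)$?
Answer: $-5$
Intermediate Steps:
$S{\left(o \right)} = -4 + o$
$S{\left(-13 \right)} + \left(-17 + 29\right) = \left(-4 - 13\right) + \left(-17 + 29\right) = -17 + 12 = -5$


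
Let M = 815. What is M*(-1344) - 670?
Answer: -1096030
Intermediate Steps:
M*(-1344) - 670 = 815*(-1344) - 670 = -1095360 - 670 = -1096030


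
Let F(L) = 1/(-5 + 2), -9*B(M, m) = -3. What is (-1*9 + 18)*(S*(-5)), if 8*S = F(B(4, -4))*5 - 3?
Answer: 105/4 ≈ 26.250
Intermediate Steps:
B(M, m) = ⅓ (B(M, m) = -⅑*(-3) = ⅓)
F(L) = -⅓ (F(L) = 1/(-3) = -⅓)
S = -7/12 (S = (-⅓*5 - 3)/8 = (-5/3 - 3)/8 = (⅛)*(-14/3) = -7/12 ≈ -0.58333)
(-1*9 + 18)*(S*(-5)) = (-1*9 + 18)*(-7/12*(-5)) = (-9 + 18)*(35/12) = 9*(35/12) = 105/4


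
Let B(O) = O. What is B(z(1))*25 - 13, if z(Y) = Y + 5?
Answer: 137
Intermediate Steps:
z(Y) = 5 + Y
B(z(1))*25 - 13 = (5 + 1)*25 - 13 = 6*25 - 13 = 150 - 13 = 137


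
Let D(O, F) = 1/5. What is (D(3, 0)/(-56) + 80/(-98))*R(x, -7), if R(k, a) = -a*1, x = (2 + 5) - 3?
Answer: -1607/280 ≈ -5.7393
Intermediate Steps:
D(O, F) = 1/5
x = 4 (x = 7 - 3 = 4)
R(k, a) = -a
(D(3, 0)/(-56) + 80/(-98))*R(x, -7) = ((1/5)/(-56) + 80/(-98))*(-1*(-7)) = ((1/5)*(-1/56) + 80*(-1/98))*7 = (-1/280 - 40/49)*7 = -1607/1960*7 = -1607/280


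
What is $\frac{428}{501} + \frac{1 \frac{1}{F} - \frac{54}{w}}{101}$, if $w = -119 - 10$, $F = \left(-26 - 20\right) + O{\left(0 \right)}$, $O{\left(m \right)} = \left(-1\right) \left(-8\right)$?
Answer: $\frac{70955693}{82682034} \approx 0.85818$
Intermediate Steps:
$O{\left(m \right)} = 8$
$F = -38$ ($F = \left(-26 - 20\right) + 8 = -46 + 8 = -38$)
$w = -129$
$\frac{428}{501} + \frac{1 \frac{1}{F} - \frac{54}{w}}{101} = \frac{428}{501} + \frac{1 \frac{1}{-38} - \frac{54}{-129}}{101} = 428 \cdot \frac{1}{501} + \left(1 \left(- \frac{1}{38}\right) - - \frac{18}{43}\right) \frac{1}{101} = \frac{428}{501} + \left(- \frac{1}{38} + \frac{18}{43}\right) \frac{1}{101} = \frac{428}{501} + \frac{641}{1634} \cdot \frac{1}{101} = \frac{428}{501} + \frac{641}{165034} = \frac{70955693}{82682034}$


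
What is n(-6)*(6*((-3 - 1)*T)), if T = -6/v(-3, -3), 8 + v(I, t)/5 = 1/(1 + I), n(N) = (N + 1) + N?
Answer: 3168/85 ≈ 37.271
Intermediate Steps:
n(N) = 1 + 2*N (n(N) = (1 + N) + N = 1 + 2*N)
v(I, t) = -40 + 5/(1 + I)
T = 12/85 (T = -6/(5*(-7 - 8*(-3))/(1 - 3)) = -6/(5*(-7 + 24)/(-2)) = -6/(5*(-½)*17) = -6/(-85/2) = -6*(-2)/85 = -1*(-12/85) = 12/85 ≈ 0.14118)
n(-6)*(6*((-3 - 1)*T)) = (1 + 2*(-6))*(6*((-3 - 1)*(12/85))) = (1 - 12)*(6*(-4*12/85)) = -66*(-48)/85 = -11*(-288/85) = 3168/85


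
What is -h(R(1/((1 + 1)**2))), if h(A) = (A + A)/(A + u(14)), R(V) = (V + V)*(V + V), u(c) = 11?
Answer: -2/45 ≈ -0.044444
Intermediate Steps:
R(V) = 4*V**2 (R(V) = (2*V)*(2*V) = 4*V**2)
h(A) = 2*A/(11 + A) (h(A) = (A + A)/(A + 11) = (2*A)/(11 + A) = 2*A/(11 + A))
-h(R(1/((1 + 1)**2))) = -2*4*(1/((1 + 1)**2))**2/(11 + 4*(1/((1 + 1)**2))**2) = -2*4*(1/(2**2))**2/(11 + 4*(1/(2**2))**2) = -2*4*(1/4)**2/(11 + 4*(1/4)**2) = -2*4*(1/16)/(11 + 4*(1/16)) = -2/(4*(11 + 1/4)) = -2/(4*45/4) = -2*4/(4*45) = -1*2/45 = -2/45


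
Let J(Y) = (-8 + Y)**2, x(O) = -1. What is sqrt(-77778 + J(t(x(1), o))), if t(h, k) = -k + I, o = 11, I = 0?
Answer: I*sqrt(77417) ≈ 278.24*I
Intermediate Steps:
t(h, k) = -k (t(h, k) = -k + 0 = -k)
sqrt(-77778 + J(t(x(1), o))) = sqrt(-77778 + (-8 - 1*11)**2) = sqrt(-77778 + (-8 - 11)**2) = sqrt(-77778 + (-19)**2) = sqrt(-77778 + 361) = sqrt(-77417) = I*sqrt(77417)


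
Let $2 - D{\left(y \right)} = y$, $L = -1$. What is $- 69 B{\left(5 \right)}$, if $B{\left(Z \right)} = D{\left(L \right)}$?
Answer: $-207$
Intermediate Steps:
$D{\left(y \right)} = 2 - y$
$B{\left(Z \right)} = 3$ ($B{\left(Z \right)} = 2 - -1 = 2 + 1 = 3$)
$- 69 B{\left(5 \right)} = \left(-69\right) 3 = -207$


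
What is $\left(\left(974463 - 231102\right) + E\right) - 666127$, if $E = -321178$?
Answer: $-243944$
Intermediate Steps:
$\left(\left(974463 - 231102\right) + E\right) - 666127 = \left(\left(974463 - 231102\right) - 321178\right) - 666127 = \left(743361 - 321178\right) - 666127 = 422183 - 666127 = -243944$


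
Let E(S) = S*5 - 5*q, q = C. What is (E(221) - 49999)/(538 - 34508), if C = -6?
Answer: 24432/16985 ≈ 1.4384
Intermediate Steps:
q = -6
E(S) = 30 + 5*S (E(S) = S*5 - 5*(-6) = 5*S + 30 = 30 + 5*S)
(E(221) - 49999)/(538 - 34508) = ((30 + 5*221) - 49999)/(538 - 34508) = ((30 + 1105) - 49999)/(-33970) = (1135 - 49999)*(-1/33970) = -48864*(-1/33970) = 24432/16985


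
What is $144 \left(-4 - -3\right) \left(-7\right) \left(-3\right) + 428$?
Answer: $-2596$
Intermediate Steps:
$144 \left(-4 - -3\right) \left(-7\right) \left(-3\right) + 428 = 144 \left(-4 + 3\right) \left(-7\right) \left(-3\right) + 428 = 144 \left(-1\right) \left(-7\right) \left(-3\right) + 428 = 144 \cdot 7 \left(-3\right) + 428 = 144 \left(-21\right) + 428 = -3024 + 428 = -2596$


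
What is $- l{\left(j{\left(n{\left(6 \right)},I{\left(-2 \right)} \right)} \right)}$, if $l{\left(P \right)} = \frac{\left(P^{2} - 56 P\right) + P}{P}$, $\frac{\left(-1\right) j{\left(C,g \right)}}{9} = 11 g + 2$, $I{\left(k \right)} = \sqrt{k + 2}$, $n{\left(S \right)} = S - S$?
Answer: $73$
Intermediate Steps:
$n{\left(S \right)} = 0$
$I{\left(k \right)} = \sqrt{2 + k}$
$j{\left(C,g \right)} = -18 - 99 g$ ($j{\left(C,g \right)} = - 9 \left(11 g + 2\right) = - 9 \left(2 + 11 g\right) = -18 - 99 g$)
$l{\left(P \right)} = \frac{P^{2} - 55 P}{P}$
$- l{\left(j{\left(n{\left(6 \right)},I{\left(-2 \right)} \right)} \right)} = - (-55 - \left(18 + 99 \sqrt{2 - 2}\right)) = - (-55 - \left(18 + 99 \sqrt{0}\right)) = - (-55 - 18) = \left(-1\right) \left(-73\right) = 73$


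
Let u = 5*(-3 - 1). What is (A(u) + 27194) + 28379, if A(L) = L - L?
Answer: 55573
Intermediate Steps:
u = -20 (u = 5*(-4) = -20)
A(L) = 0
(A(u) + 27194) + 28379 = (0 + 27194) + 28379 = 27194 + 28379 = 55573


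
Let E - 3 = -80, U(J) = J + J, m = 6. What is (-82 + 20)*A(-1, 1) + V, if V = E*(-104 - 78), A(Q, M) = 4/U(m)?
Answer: 41980/3 ≈ 13993.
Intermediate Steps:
U(J) = 2*J
A(Q, M) = ⅓ (A(Q, M) = 4/((2*6)) = 4/12 = 4*(1/12) = ⅓)
E = -77 (E = 3 - 80 = -77)
V = 14014 (V = -77*(-104 - 78) = -77*(-182) = 14014)
(-82 + 20)*A(-1, 1) + V = (-82 + 20)*(⅓) + 14014 = -62*⅓ + 14014 = -62/3 + 14014 = 41980/3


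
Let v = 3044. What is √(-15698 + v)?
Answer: 3*I*√1406 ≈ 112.49*I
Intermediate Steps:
√(-15698 + v) = √(-15698 + 3044) = √(-12654) = 3*I*√1406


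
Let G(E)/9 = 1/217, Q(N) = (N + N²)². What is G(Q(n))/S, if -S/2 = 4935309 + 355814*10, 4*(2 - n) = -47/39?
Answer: -9/3686156866 ≈ -2.4416e-9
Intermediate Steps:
n = 359/156 (n = 2 - (-47)/(4*39) = 2 - ¼*(-47/39) = 2 + 47/156 = 359/156 ≈ 2.3013)
G(E) = 9/217
S = -16986898 (S = -2*(4935309 + 355814*10) = -2*(4935309 + 3558140) = -2*8493449 = -16986898)
G(Q(n))/S = (9/217)/(-16986898) = (9/217)*(-1/16986898) = -9/3686156866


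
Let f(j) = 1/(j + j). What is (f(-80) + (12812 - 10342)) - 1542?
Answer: 148479/160 ≈ 927.99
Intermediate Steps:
f(j) = 1/(2*j)
(f(-80) + (12812 - 10342)) - 1542 = ((½)/(-80) + (12812 - 10342)) - 1542 = ((½)*(-1/80) + 2470) - 1542 = (-1/160 + 2470) - 1542 = 395199/160 - 1542 = 148479/160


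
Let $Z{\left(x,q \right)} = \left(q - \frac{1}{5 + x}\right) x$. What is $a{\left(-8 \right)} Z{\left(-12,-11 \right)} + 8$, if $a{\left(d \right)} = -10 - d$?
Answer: $- \frac{1768}{7} \approx -252.57$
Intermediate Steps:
$Z{\left(x,q \right)} = x \left(q - \frac{1}{5 + x}\right)$
$a{\left(-8 \right)} Z{\left(-12,-11 \right)} + 8 = \left(-10 - -8\right) \left(- \frac{12 \left(-1 + 5 \left(-11\right) - -132\right)}{5 - 12}\right) + 8 = \left(-10 + 8\right) \left(- \frac{12 \left(-1 - 55 + 132\right)}{-7}\right) + 8 = - 2 \left(\left(-12\right) \left(- \frac{1}{7}\right) 76\right) + 8 = \left(-2\right) \frac{912}{7} + 8 = - \frac{1824}{7} + 8 = - \frac{1768}{7}$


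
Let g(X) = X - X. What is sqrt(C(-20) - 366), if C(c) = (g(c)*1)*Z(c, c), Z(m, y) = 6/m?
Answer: I*sqrt(366) ≈ 19.131*I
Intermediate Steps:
g(X) = 0
C(c) = 0 (C(c) = (0*1)*(6/c) = 0*(6/c) = 0)
sqrt(C(-20) - 366) = sqrt(0 - 366) = sqrt(-366) = I*sqrt(366)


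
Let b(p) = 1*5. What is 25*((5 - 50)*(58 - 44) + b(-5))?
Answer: -15625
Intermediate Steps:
b(p) = 5
25*((5 - 50)*(58 - 44) + b(-5)) = 25*((5 - 50)*(58 - 44) + 5) = 25*(-45*14 + 5) = 25*(-630 + 5) = 25*(-625) = -15625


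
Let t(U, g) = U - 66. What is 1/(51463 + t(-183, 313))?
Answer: 1/51214 ≈ 1.9526e-5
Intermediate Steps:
t(U, g) = -66 + U
1/(51463 + t(-183, 313)) = 1/(51463 + (-66 - 183)) = 1/(51463 - 249) = 1/51214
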